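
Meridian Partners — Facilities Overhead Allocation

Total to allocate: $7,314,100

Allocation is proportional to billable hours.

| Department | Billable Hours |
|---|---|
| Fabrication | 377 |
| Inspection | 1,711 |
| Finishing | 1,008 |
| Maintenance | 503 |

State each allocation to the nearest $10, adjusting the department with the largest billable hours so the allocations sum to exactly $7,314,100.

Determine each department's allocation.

Fabrication: $766,160; Inspection: $3,477,190; Finishing: $2,048,520; Maintenance: $1,022,230

Billable hours total: 3,599.
Pro-rata amounts: Fabrication 377/3,599 × $7,314,100 = 766,161.63; Inspection 1,711/3,599 × $7,314,100 = 3,477,195.08; Finishing 1,008/3,599 × $7,314,100 = 2,048,517.03; Maintenance 503/3,599 × $7,314,100 = 1,022,226.26.
Rounded to nearest $10: Fabrication $766,160; Inspection $3,477,200; Finishing $2,048,520; Maintenance $1,022,230. Sum = $7,314,110.
Difference $7,314,100 − $7,314,110 = −$10 applied to largest billable hours (Inspection): Inspection becomes $3,477,190.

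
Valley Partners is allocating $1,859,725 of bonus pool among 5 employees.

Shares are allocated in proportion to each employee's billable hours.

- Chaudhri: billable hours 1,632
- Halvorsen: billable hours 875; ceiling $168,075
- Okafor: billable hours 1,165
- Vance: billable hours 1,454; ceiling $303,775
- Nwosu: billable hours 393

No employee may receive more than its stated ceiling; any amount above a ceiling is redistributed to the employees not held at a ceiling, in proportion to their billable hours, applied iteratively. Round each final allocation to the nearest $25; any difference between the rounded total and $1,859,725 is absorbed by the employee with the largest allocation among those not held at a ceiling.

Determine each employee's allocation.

Total billable hours = 5,519.
Pro-rata shares before constraints: Chaudhri 549,931.36; Halvorsen 294,846.78; Okafor 392,567.43; Vance 489,951.11; Nwosu 132,428.32.
Held at cap: Halvorsen ($168,075), Vance ($303,775); balance $1,387,875 reallocated over remaining billable hours 3,190.
Shares after redistribution: Chaudhri 710,035.11 → $710,025; Okafor 506,857.17 → $506,850; Nwosu 170,982.72 → $170,975.
Rounding difference +$25 applied to Chaudhri → $710,050.

Chaudhri: $710,050 · Halvorsen: $168,075 · Okafor: $506,850 · Vance: $303,775 · Nwosu: $170,975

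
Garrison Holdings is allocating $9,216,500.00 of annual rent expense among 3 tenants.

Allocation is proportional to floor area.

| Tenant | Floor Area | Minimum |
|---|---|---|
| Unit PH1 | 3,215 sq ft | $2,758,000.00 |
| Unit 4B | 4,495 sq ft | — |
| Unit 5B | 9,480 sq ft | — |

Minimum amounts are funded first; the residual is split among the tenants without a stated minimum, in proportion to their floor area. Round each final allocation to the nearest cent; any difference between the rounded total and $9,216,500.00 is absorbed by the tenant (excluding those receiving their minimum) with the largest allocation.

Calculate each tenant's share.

Fund the minimums — Unit PH1 $2,758,000.00. Residual $6,458,500.00.
Residual split over remaining floor area 13,975: Unit 4B 2,077,349.3739 → $2,077,349.37; Unit 5B 4,381,150.6261 → $4,381,150.63.

Unit PH1: $2,758,000.00 | Unit 4B: $2,077,349.37 | Unit 5B: $4,381,150.63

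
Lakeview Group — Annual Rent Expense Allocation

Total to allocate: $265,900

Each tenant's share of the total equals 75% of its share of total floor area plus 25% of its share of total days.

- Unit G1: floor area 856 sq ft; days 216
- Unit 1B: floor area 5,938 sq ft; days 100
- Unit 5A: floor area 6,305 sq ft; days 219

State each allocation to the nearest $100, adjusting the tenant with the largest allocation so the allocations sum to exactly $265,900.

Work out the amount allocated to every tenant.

Floor area total 13,099; days total 535.
Combined weights (75% floor area + 25% days): Unit G1 0.1499; Unit 1B 0.3867; Unit 5A 0.4633.
Pro-rata amounts: Unit G1 39,870.63; Unit 1B 102,827.99; Unit 5A 123,201.38.
After rounding ($100): Unit G1 $39,900; Unit 1B $102,800; Unit 5A $123,200. Sum = $265,900.
Rounded total matches; no reconciliation needed.

Unit G1: $39,900 | Unit 1B: $102,800 | Unit 5A: $123,200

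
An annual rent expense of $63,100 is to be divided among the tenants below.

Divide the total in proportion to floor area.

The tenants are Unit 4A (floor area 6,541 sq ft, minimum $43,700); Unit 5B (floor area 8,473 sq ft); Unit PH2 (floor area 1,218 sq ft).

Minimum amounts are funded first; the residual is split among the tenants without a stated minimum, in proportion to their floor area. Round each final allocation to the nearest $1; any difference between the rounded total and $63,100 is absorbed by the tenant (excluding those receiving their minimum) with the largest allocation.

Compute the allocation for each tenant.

Guaranteed amounts: Unit 4A $43,700. Residual $19,400.
Residual split over remaining floor area 9,691: Unit 5B 16,961.74 → $16,962; Unit PH2 2,438.26 → $2,438.

Unit 4A: $43,700 | Unit 5B: $16,962 | Unit PH2: $2,438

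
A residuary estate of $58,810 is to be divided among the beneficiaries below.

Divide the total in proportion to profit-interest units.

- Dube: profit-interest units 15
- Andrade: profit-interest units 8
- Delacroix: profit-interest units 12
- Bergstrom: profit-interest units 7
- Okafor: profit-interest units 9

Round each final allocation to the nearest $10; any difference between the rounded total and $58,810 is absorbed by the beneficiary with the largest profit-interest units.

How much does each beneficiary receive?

Dube: $17,290; Andrade: $9,230; Delacroix: $13,840; Bergstrom: $8,070; Okafor: $10,380

Total profit-interest units = 51.
Proportional shares: Dube 15/51 × $58,810 = 17,297.06; Andrade 8/51 × $58,810 = 9,225.10; Delacroix 12/51 × $58,810 = 13,837.65; Bergstrom 7/51 × $58,810 = 8,071.96; Okafor 9/51 × $58,810 = 10,378.24.
After rounding ($10): Dube $17,300; Andrade $9,230; Delacroix $13,840; Bergstrom $8,070; Okafor $10,380. Sum = $58,820.
Difference $58,810 − $58,820 = −$10 applied to largest profit-interest units (Dube): Dube becomes $17,290.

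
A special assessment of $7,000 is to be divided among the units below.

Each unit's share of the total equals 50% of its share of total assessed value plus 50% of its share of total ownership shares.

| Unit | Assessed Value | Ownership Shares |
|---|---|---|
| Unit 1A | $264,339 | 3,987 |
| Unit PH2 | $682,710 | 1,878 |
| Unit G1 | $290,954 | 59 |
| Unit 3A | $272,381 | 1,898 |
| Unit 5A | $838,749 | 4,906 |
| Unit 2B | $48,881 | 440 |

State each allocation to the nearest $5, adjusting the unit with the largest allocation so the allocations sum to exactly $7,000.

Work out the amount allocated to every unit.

Assessed value total 2,398,014; ownership shares total 13,168.
Combined weights (50% assessed value + 50% ownership shares): Unit 1A 0.2065; Unit PH2 0.2137; Unit G1 0.0629; Unit 3A 0.1289; Unit 5A 0.3612; Unit 2B 0.0269.
Proportional shares: Unit 1A 1,445.54; Unit PH2 1,495.61; Unit G1 440.34; Unit 3A 902.03; Unit 5A 2,528.18; Unit 2B 188.29.
At nearest $5: Unit 1A $1,445; Unit PH2 $1,495; Unit G1 $440; Unit 3A $900; Unit 5A $2,530; Unit 2B $190. Sum = $7,000.
No rounding difference to absorb.

Unit 1A: $1,445 | Unit PH2: $1,495 | Unit G1: $440 | Unit 3A: $900 | Unit 5A: $2,530 | Unit 2B: $190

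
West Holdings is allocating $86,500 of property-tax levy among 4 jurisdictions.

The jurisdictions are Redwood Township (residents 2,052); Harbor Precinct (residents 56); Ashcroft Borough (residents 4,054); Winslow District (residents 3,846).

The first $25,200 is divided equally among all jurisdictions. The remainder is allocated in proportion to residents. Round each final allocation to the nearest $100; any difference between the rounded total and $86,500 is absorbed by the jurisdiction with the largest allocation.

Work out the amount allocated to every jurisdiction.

$25,200 shared equally gives $6,300 per jurisdiction.
Remainder $61,300 by residents (total 10,008): Redwood Township 12,568.71 → $12,600; Harbor Precinct 343.01 → $300; Ashcroft Borough 24,831.16 → $24,800; Winslow District 23,557.13 → $23,600.
Totals: Redwood Township $6,300 + $12,600 = $18,900; Harbor Precinct $6,300 + $300 = $6,600; Ashcroft Borough $6,300 + $24,800 = $31,100; Winslow District $6,300 + $23,600 = $29,900.

Redwood Township: $18,900 | Harbor Precinct: $6,600 | Ashcroft Borough: $31,100 | Winslow District: $29,900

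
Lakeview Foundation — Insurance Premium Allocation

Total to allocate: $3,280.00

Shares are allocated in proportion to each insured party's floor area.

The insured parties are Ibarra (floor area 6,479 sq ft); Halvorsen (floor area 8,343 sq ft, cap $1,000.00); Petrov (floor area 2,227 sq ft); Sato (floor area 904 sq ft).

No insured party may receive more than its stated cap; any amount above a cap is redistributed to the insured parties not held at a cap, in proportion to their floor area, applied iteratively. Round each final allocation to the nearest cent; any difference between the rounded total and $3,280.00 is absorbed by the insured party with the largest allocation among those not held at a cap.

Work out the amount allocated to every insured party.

Combined floor area = 17,953.
Pro-rata shares before constraints: Ibarra 1,183.7086; Halvorsen 1,524.2600; Petrov 406.8713; Sato 165.1601.
Capped: Halvorsen ($1,000.00); balance $2,280.00 reallocated over remaining floor area 9,610.
Shares after redistribution: Ibarra 1,537.1613 → $1,537.16; Petrov 528.3621 → $528.36; Sato 214.4766 → $214.48.

Ibarra: $1,537.16; Halvorsen: $1,000.00; Petrov: $528.36; Sato: $214.48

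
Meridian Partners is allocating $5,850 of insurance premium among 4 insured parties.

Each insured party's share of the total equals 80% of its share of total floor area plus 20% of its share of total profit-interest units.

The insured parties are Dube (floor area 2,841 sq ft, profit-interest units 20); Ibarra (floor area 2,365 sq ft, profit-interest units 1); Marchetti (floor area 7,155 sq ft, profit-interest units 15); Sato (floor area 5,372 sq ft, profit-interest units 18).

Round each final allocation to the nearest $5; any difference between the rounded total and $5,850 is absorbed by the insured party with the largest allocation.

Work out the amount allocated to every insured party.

Dube: $1,185; Ibarra: $645; Marchetti: $2,210; Sato: $1,810

Floor area total 17,733; profit-interest units total 54.
Blended shares (80% floor area + 20% profit-interest units): Dube 0.2022; Ibarra 0.1104; Marchetti 0.3783; Sato 0.3090.
Pro-rata amounts: Dube 1,183.12; Ibarra 645.83; Marchetti 2,213.31; Sato 1,807.75.
Rounded to nearest $5: Dube $1,185; Ibarra $645; Marchetti $2,215; Sato $1,810. Sum = $5,855.
Difference $5,850 − $5,855 = −$5 applied to largest allocation (Marchetti): Marchetti becomes $2,210.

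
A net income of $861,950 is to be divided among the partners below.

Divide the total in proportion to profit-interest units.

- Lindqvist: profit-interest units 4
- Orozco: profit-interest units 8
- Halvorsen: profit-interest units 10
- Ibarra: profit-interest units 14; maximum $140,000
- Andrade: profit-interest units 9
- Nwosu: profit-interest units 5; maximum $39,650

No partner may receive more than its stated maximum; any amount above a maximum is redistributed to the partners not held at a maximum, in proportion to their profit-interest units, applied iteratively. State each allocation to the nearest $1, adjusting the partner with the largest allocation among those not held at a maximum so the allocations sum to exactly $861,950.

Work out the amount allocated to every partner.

Combined profit-interest units = 50.
Proportional shares (ignoring caps): Lindqvist 68,956.00; Orozco 137,912.00; Halvorsen 172,390.00; Ibarra 241,346.00; Andrade 155,151.00; Nwosu 86,195.00.
Capped: Ibarra ($140,000), Nwosu ($39,650); residual $682,300 reallocated over remaining profit-interest units 31.
Remaining shares: Lindqvist 88,038.71 → $88,039; Orozco 176,077.42 → $176,077; Halvorsen 220,096.77 → $220,097; Andrade 198,087.10 → $198,087.

Lindqvist: $88,039 | Orozco: $176,077 | Halvorsen: $220,097 | Ibarra: $140,000 | Andrade: $198,087 | Nwosu: $39,650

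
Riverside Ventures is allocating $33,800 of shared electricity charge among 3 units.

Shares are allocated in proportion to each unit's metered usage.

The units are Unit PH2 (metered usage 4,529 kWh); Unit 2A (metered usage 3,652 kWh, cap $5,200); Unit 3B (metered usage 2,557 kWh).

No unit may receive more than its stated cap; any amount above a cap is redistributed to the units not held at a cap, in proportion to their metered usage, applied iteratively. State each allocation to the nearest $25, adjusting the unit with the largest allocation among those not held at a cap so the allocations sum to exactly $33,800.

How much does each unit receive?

Combined metered usage = 10,738.
Unconstrained shares: Unit PH2 14,255.93; Unit 2A 11,495.40; Unit 3B 8,048.67.
Capped: Unit 2A ($5,200); residual $28,600 reallocated over remaining metered usage 7,086.
Remaining shares: Unit PH2 18,279.62 → $18,275; Unit 3B 10,320.38 → $10,325.

Unit PH2: $18,275; Unit 2A: $5,200; Unit 3B: $10,325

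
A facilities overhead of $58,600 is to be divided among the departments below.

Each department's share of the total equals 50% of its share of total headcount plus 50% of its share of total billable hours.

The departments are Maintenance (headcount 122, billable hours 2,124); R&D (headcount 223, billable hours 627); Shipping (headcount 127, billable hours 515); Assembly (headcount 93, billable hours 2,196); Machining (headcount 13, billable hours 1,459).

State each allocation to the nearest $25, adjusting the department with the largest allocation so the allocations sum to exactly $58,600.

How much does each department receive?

Headcount total 578; billable hours total 6,921.
Composite weights (50% headcount + 50% billable hours): Maintenance 0.2590; R&D 0.2382; Shipping 0.1471; Assembly 0.2391; Machining 0.1166.
Proportional shares: Maintenance 15,176.37; R&D 13,958.72; Shipping 8,618.14; Assembly 14,011.11; Machining 6,835.66.
After rounding ($25): Maintenance $15,175; R&D $13,950; Shipping $8,625; Assembly $14,000; Machining $6,825. Sum = $58,575.
Difference $58,600 − $58,575 = +$25 applied to largest allocation (Maintenance): Maintenance becomes $15,200.

Maintenance: $15,200; R&D: $13,950; Shipping: $8,625; Assembly: $14,000; Machining: $6,825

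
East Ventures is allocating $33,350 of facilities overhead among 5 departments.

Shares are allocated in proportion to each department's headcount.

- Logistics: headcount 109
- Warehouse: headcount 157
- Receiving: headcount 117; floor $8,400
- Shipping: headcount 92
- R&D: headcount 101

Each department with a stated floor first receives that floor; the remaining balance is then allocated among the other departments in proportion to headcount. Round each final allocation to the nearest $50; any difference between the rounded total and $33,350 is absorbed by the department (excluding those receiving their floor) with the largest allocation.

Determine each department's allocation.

Logistics: $5,900 · Warehouse: $8,550 · Receiving: $8,400 · Shipping: $5,000 · R&D: $5,500

Fund the minimums — Receiving $8,400. Balance $24,950.
Balance split over remaining headcount 459: Logistics 5,924.95 → $5,900; Warehouse 8,534.10 → $8,550; Shipping 5,000.87 → $5,000; R&D 5,490.09 → $5,500.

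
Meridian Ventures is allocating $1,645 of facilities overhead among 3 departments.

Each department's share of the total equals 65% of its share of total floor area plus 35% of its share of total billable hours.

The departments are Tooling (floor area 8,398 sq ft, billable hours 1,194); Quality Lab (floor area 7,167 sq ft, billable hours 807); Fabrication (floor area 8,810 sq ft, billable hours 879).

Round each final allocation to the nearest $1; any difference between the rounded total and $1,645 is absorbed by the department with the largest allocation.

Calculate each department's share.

Floor area total 24,375; billable hours total 2,880.
Combined weights (65% floor area + 35% billable hours): Tooling 0.3691; Quality Lab 0.2892; Fabrication 0.3418.
Proportional shares: Tooling 607.09; Quality Lab 475.72; Fabrication 562.19.
Rounded to nearest $1: Tooling $607; Quality Lab $476; Fabrication $562. Sum = $1,645.
Rounded total matches; no reconciliation needed.

Tooling: $607; Quality Lab: $476; Fabrication: $562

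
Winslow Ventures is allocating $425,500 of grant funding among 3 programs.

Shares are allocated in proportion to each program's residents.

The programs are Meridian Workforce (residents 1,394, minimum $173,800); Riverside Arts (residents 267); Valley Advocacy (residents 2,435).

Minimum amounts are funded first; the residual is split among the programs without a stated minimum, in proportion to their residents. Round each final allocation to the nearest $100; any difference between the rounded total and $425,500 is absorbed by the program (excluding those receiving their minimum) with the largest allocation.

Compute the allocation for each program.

Meridian Workforce: $173,800 | Riverside Arts: $24,900 | Valley Advocacy: $226,800

Fund the minimums — Meridian Workforce $173,800. Balance $251,700.
Balance split over remaining residents 2,702: Riverside Arts 24,871.91 → $24,900; Valley Advocacy 226,828.09 → $226,800.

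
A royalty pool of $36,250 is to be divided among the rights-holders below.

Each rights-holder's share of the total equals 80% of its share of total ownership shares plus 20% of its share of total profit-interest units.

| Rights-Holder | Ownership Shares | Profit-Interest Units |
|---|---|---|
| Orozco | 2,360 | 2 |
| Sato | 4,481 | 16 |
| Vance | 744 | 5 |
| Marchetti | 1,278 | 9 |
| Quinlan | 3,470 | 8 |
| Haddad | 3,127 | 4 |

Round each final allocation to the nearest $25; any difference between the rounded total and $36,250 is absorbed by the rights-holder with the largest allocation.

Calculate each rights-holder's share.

Totals — ownership shares 15,460, profit-interest units 44.
Combined weights (80% ownership shares + 20% profit-interest units): Orozco 0.1312; Sato 0.3046; Vance 0.0612; Marchetti 0.1070; Quinlan 0.2159; Haddad 0.1800.
Raw shares: Orozco 4,756.45; Sato 11,041.86; Vance 2,219.47; Marchetti 3,880.24; Quinlan 7,827.24; Haddad 6,524.74.
After rounding ($25): Orozco $4,750; Sato $11,050; Vance $2,225; Marchetti $3,875; Quinlan $7,825; Haddad $6,525. Sum = $36,250.
No rounding difference to absorb.

Orozco: $4,750 · Sato: $11,050 · Vance: $2,225 · Marchetti: $3,875 · Quinlan: $7,825 · Haddad: $6,525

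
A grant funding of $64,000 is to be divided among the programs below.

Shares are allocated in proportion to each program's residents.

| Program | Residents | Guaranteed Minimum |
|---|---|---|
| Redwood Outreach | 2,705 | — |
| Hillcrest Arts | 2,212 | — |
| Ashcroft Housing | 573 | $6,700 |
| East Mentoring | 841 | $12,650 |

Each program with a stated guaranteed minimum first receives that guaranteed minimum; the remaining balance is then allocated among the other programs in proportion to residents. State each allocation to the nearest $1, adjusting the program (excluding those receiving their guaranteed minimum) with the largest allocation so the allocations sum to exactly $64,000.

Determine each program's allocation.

Fund the minimums — Ashcroft Housing $6,700; East Mentoring $12,650. Remaining pool $44,650.
Remaining pool split over remaining residents 4,917: Redwood Outreach 24,563.40 → $24,563; Hillcrest Arts 20,086.60 → $20,087.

Redwood Outreach: $24,563; Hillcrest Arts: $20,087; Ashcroft Housing: $6,700; East Mentoring: $12,650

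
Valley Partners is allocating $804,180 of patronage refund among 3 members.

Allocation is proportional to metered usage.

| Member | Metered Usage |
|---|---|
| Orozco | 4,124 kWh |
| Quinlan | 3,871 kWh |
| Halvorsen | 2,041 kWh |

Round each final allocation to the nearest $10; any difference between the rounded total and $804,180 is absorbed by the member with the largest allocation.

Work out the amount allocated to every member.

Orozco: $330,460; Quinlan: $310,180; Halvorsen: $163,540

Total metered usage = 10,036.
Unrounded shares: Orozco 4,124/10,036 × $804,180 = 330,454.20; Quinlan 3,871/10,036 × $804,180 = 310,181.42; Halvorsen 2,041/10,036 × $804,180 = 163,544.38.
At nearest $10: Orozco $330,450; Quinlan $310,180; Halvorsen $163,540. Sum = $804,170.
Difference $804,180 − $804,170 = +$10 applied to largest allocation (Orozco): Orozco becomes $330,460.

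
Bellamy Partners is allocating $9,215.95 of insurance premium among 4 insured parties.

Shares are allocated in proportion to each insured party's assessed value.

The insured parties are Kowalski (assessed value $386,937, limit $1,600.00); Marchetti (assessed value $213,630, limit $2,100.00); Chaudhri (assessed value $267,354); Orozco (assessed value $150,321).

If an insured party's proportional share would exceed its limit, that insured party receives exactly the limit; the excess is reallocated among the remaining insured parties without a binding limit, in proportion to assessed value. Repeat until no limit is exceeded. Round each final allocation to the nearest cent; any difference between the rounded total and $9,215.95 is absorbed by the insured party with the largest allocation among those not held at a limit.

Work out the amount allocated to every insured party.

Kowalski: $1,600.00 | Marchetti: $2,100.00 | Chaudhri: $3,530.76 | Orozco: $1,985.19

Combined assessed value = 1,018,242.
Proportional shares (ignoring caps): Kowalski 3,502.1066; Marchetti 1,933.5319; Chaudhri 2,419.7795; Orozco 1,360.5320.
Cap binds for Kowalski ($1,600.00); balance $7,615.95 reallocated over remaining assessed value 631,305.
Cap binds for Marchetti ($2,100.00); balance $5,515.95 reallocated over remaining assessed value 417,675.
Remaining shares: Chaudhri 3,530.7627 → $3,530.76; Orozco 1,985.1873 → $1,985.19.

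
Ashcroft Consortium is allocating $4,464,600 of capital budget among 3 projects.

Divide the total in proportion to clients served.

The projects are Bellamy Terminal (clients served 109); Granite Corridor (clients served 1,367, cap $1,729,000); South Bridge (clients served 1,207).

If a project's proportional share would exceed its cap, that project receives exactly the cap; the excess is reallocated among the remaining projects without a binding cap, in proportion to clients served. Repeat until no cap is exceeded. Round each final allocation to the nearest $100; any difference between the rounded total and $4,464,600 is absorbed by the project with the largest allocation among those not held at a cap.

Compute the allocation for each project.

Bellamy Terminal: $226,600 · Granite Corridor: $1,729,000 · South Bridge: $2,509,000

Sum of clients served: 2,683.
Proportional shares (ignoring caps): Bellamy Terminal 181,379.58; Granite Corridor 2,274,732.84; South Bridge 2,008,487.59.
Capped: Granite Corridor ($1,729,000); balance $2,735,600 reallocated over remaining clients served 1,316.
Remaining shares: Bellamy Terminal 226,580.85 → $226,600; South Bridge 2,509,019.15 → $2,509,000.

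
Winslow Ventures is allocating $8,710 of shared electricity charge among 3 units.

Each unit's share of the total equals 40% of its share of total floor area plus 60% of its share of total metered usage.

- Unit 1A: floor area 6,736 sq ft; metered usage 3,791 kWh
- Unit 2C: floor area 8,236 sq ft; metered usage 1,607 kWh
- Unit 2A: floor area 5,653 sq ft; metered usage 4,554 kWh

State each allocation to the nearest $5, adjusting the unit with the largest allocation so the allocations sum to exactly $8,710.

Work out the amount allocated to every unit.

Totals — floor area 20,625, metered usage 9,952.
Composite weights (40% floor area + 60% metered usage): Unit 1A 0.3592; Unit 2C 0.2566; Unit 2A 0.3842.
Raw shares: Unit 1A 3,128.59; Unit 2C 2,235.10; Unit 2A 3,346.31.
At nearest $5: Unit 1A $3,130; Unit 2C $2,235; Unit 2A $3,345. Sum = $8,710.
Sum already equals the total — no adjustment.

Unit 1A: $3,130 · Unit 2C: $2,235 · Unit 2A: $3,345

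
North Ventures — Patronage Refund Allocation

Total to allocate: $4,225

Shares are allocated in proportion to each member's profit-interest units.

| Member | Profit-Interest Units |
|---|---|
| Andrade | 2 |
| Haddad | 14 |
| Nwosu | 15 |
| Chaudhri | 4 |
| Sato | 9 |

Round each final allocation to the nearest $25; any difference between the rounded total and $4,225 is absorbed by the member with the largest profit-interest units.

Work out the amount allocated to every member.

Total profit-interest units = 44.
Unrounded shares: Andrade 2/44 × $4,225 = 192.05; Haddad 14/44 × $4,225 = 1,344.32; Nwosu 15/44 × $4,225 = 1,440.34; Chaudhri 4/44 × $4,225 = 384.09; Sato 9/44 × $4,225 = 864.20.
At nearest $25: Andrade $200; Haddad $1,350; Nwosu $1,450; Chaudhri $375; Sato $875. Sum = $4,250.
Difference $4,225 − $4,250 = −$25 applied to largest profit-interest units (Nwosu): Nwosu becomes $1,425.

Andrade: $200 | Haddad: $1,350 | Nwosu: $1,425 | Chaudhri: $375 | Sato: $875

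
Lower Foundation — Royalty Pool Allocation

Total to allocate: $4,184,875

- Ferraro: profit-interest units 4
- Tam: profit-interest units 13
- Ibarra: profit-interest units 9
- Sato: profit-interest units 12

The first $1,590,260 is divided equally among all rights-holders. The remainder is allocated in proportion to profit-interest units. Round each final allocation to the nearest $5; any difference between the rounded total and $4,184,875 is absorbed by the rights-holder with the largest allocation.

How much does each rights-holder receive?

Equal tier: $1,590,260 ÷ 4 = $397,565 apiece.
Remainder $2,594,615 by profit-interest units (total 38): Ferraro 273,117.37 → $273,115; Tam 887,631.45 → $887,630; Ibarra 614,514.08 → $614,515; Sato 819,352.11 → $819,350.
Rounding difference +$5 on remainder applied to Tam.
Totals: Ferraro $397,565 + $273,115 = $670,680; Tam $397,565 + $887,635 = $1,285,200; Ibarra $397,565 + $614,515 = $1,012,080; Sato $397,565 + $819,350 = $1,216,915.

Ferraro: $670,680 | Tam: $1,285,200 | Ibarra: $1,012,080 | Sato: $1,216,915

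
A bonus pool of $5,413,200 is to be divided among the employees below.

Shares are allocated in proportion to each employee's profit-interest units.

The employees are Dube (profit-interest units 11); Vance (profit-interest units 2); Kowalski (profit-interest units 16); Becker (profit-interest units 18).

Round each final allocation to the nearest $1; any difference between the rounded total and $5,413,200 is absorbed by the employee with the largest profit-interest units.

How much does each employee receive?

Sum of profit-interest units: 47.
Pro-rata amounts: Dube 11/47 × $5,413,200 = 1,266,919.15; Vance 2/47 × $5,413,200 = 230,348.94; Kowalski 16/47 × $5,413,200 = 1,842,791.49; Becker 18/47 × $5,413,200 = 2,073,140.43.
After rounding ($1): Dube $1,266,919; Vance $230,349; Kowalski $1,842,791; Becker $2,073,140. Sum = $5,413,199.
Difference $5,413,200 − $5,413,199 = +$1 applied to largest profit-interest units (Becker): Becker becomes $2,073,141.

Dube: $1,266,919; Vance: $230,349; Kowalski: $1,842,791; Becker: $2,073,141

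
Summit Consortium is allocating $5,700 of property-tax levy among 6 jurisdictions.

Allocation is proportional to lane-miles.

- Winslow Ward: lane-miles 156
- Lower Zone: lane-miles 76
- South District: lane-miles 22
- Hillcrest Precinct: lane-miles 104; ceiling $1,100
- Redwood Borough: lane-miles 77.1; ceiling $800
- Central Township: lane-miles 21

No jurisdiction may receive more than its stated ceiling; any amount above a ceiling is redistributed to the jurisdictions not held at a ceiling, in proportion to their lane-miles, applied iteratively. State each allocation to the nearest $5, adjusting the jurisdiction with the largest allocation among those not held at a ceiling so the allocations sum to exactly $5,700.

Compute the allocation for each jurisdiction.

Combined lane-miles = 456.1.
Proportional shares (ignoring caps): Winslow Ward 1,949.57; Lower Zone 949.79; South District 274.94; Hillcrest Precinct 1,299.71; Redwood Borough 963.54; Central Township 262.44.
Held at cap: Hillcrest Precinct ($1,100), Redwood Borough ($800); balance $3,800 reallocated over remaining lane-miles 275.
Shares after redistribution: Winslow Ward 2,155.64 → $2,155; Lower Zone 1,050.18 → $1,050; South District 304.00 → $305; Central Township 290.18 → $290.

Winslow Ward: $2,155 | Lower Zone: $1,050 | South District: $305 | Hillcrest Precinct: $1,100 | Redwood Borough: $800 | Central Township: $290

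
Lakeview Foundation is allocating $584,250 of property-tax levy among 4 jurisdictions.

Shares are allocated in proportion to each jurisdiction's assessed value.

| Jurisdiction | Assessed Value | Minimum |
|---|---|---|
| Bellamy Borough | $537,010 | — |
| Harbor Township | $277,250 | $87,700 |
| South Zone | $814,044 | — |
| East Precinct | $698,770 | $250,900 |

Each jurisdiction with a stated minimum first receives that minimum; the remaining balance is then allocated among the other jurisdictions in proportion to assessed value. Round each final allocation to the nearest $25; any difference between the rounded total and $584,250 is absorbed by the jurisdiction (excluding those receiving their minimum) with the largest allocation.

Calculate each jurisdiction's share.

Minimums first: Harbor Township $87,700; East Precinct $250,900. Remaining pool $245,650.
Remaining pool split over remaining assessed value 1,351,054: Bellamy Borough 97,639.70 → $97,650; South Zone 148,010.30 → $148,000.

Bellamy Borough: $97,650 · Harbor Township: $87,700 · South Zone: $148,000 · East Precinct: $250,900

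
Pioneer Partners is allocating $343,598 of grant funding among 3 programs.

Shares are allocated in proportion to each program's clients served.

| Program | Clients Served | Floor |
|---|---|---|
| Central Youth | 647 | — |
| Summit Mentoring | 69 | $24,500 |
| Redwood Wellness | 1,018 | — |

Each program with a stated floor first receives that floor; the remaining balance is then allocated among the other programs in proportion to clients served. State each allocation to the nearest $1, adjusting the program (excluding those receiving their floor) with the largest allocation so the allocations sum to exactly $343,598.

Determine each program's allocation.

Guaranteed amounts: Summit Mentoring $24,500. Residual $319,098.
Residual split over remaining clients served 1,665: Central Youth 123,997.84 → $123,998; Redwood Wellness 195,100.16 → $195,100.

Central Youth: $123,998 | Summit Mentoring: $24,500 | Redwood Wellness: $195,100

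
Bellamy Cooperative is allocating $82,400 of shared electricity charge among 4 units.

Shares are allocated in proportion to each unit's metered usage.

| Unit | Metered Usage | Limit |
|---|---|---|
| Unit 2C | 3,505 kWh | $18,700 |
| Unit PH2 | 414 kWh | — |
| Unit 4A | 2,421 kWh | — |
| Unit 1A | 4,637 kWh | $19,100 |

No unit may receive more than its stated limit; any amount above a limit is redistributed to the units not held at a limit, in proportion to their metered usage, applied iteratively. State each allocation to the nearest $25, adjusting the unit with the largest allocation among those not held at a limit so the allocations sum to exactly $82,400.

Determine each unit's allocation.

Unit 2C: $18,700; Unit PH2: $6,525; Unit 4A: $38,075; Unit 1A: $19,100

Combined metered usage = 10,977.
Unconstrained shares: Unit 2C 26,310.65; Unit PH2 3,107.73; Unit 4A 18,173.49; Unit 1A 34,808.13.
Held at cap: Unit 2C ($18,700), Unit 1A ($19,100); residual $44,600 reallocated over remaining metered usage 2,835.
Shares after redistribution: Unit PH2 6,513.02 → $6,525; Unit 4A 38,086.98 → $38,075.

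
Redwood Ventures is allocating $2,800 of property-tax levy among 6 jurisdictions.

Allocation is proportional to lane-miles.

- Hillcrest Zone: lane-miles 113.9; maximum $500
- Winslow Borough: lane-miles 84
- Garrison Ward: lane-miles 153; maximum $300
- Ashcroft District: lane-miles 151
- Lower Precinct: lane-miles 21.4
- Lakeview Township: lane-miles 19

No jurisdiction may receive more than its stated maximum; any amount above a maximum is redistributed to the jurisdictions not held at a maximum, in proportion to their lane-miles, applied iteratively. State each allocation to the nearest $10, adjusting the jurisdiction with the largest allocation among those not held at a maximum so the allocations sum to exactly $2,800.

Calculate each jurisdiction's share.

Total lane-miles = 542.3.
Unconstrained shares: Hillcrest Zone 588.09; Winslow Borough 433.71; Garrison Ward 789.97; Ashcroft District 779.64; Lower Precinct 110.49; Lakeview Township 98.10.
Held at cap: Hillcrest Zone ($500), Garrison Ward ($300); residual $2,000 reallocated over remaining lane-miles 275.4.
Redistributed shares: Winslow Borough 610.02 → $610; Ashcroft District 1,096.59 → $1,100; Lower Precinct 155.41 → $160; Lakeview Township 137.98 → $140.
Rounding difference −$10 applied to Ashcroft District → $1,090.

Hillcrest Zone: $500; Winslow Borough: $610; Garrison Ward: $300; Ashcroft District: $1,090; Lower Precinct: $160; Lakeview Township: $140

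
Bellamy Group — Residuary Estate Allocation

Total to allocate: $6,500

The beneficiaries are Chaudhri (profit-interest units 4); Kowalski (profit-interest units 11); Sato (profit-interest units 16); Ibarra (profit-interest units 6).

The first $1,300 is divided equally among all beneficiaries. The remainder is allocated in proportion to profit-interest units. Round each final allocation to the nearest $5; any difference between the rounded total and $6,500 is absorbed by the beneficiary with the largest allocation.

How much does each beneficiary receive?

$1,300 shared equally gives $325 per beneficiary.
Remainder $5,200 by profit-interest units (total 37): Chaudhri 562.16 → $560; Kowalski 1,545.95 → $1,545; Sato 2,248.65 → $2,250; Ibarra 843.24 → $845.
Totals: Chaudhri $325 + $560 = $885; Kowalski $325 + $1,545 = $1,870; Sato $325 + $2,250 = $2,575; Ibarra $325 + $845 = $1,170.

Chaudhri: $885; Kowalski: $1,870; Sato: $2,575; Ibarra: $1,170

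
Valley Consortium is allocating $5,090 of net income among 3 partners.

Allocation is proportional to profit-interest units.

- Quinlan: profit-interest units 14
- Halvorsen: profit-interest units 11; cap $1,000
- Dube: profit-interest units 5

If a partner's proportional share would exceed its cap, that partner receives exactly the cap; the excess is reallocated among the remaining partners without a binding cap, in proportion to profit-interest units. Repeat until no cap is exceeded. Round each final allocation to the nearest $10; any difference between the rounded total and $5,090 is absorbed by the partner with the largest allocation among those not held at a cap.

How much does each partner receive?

Quinlan: $3,010 · Halvorsen: $1,000 · Dube: $1,080

Combined profit-interest units = 30.
Proportional shares (ignoring caps): Quinlan 2,375.33; Halvorsen 1,866.33; Dube 848.33.
Capped: Halvorsen ($1,000); balance $4,090 reallocated over remaining profit-interest units 19.
Shares after redistribution: Quinlan 3,013.68 → $3,010; Dube 1,076.32 → $1,080.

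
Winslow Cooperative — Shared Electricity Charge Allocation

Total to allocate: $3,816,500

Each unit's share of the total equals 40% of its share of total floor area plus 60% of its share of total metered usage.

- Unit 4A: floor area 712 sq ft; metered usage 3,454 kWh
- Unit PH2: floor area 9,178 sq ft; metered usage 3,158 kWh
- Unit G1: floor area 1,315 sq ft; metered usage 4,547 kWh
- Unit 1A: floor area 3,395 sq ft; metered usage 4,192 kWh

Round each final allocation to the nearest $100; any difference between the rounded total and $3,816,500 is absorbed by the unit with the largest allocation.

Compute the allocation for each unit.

Totals — floor area 14,600, metered usage 15,351.
Combined weights (40% floor area + 60% metered usage): Unit 4A 0.1545; Unit PH2 0.3749; Unit G1 0.2137; Unit 1A 0.2569.
Unrounded shares: Unit 4A 589,679.12; Unit PH2 1,430,743.84; Unit G1 815,771.98; Unit 1A 980,305.05.
Rounded to nearest $100: Unit 4A $589,700; Unit PH2 $1,430,700; Unit G1 $815,800; Unit 1A $980,300. Sum = $3,816,500.
Sum already equals the total — no adjustment.

Unit 4A: $589,700 | Unit PH2: $1,430,700 | Unit G1: $815,800 | Unit 1A: $980,300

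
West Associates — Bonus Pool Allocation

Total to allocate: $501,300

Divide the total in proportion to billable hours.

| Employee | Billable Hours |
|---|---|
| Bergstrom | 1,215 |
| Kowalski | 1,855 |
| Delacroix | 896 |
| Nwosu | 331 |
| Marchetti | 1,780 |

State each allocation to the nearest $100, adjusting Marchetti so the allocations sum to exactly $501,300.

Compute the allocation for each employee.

Total billable hours = 6,077.
Raw shares: Bergstrom 1,215/6,077 × $501,300 = 100,227.00; Kowalski 1,855/6,077 × $501,300 = 153,021.47; Delacroix 896/6,077 × $501,300 = 73,912.26; Nwosu 331/6,077 × $501,300 = 27,304.64; Marchetti 1,780/6,077 × $501,300 = 146,834.62.
At nearest $100: Bergstrom $100,200; Kowalski $153,000; Delacroix $73,900; Nwosu $27,300; Marchetti $146,800. Sum = $501,200.
Difference $501,300 − $501,200 = +$100 applied to Marchetti: Marchetti becomes $146,900.

Bergstrom: $100,200; Kowalski: $153,000; Delacroix: $73,900; Nwosu: $27,300; Marchetti: $146,900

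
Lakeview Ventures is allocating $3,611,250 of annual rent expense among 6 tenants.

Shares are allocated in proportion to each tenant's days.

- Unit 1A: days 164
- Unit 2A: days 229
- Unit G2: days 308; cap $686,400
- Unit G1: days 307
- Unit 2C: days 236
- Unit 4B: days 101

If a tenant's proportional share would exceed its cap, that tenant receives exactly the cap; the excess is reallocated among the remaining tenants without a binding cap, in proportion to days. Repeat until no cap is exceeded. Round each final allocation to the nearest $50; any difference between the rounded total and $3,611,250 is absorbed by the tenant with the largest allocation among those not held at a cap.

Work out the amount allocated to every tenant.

Total days = 1,345.
Pro-rata shares before constraints: Unit 1A 440,330.86; Unit 2A 614,852.23; Unit G2 826,962.83; Unit G1 824,277.88; Unit 2C 633,646.84; Unit 4B 271,179.37.
Held at cap: Unit G2 ($686,400); residual $2,924,850 reallocated over remaining days 1,037.
Shares after redistribution: Unit 1A 462,560.66 → $462,550; Unit 2A 645,892.62 → $645,900; Unit G1 865,890.98 → $865,900; Unit 2C 665,636.07 → $665,650; Unit 4B 284,869.67 → $284,850.

Unit 1A: $462,550; Unit 2A: $645,900; Unit G2: $686,400; Unit G1: $865,900; Unit 2C: $665,650; Unit 4B: $284,850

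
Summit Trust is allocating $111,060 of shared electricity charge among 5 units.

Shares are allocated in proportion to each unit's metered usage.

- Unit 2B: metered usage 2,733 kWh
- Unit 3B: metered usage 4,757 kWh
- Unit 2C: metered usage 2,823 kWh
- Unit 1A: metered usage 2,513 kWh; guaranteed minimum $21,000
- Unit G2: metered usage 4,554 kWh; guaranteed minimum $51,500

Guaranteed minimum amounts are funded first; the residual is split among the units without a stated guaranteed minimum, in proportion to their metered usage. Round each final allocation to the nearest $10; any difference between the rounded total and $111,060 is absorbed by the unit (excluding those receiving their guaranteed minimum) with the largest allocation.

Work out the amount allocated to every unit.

Guaranteed amounts: Unit 1A $21,000; Unit G2 $51,500. Remaining pool $38,560.
Remaining pool split over remaining metered usage 10,313: Unit 2B 10,218.61 → $10,220; Unit 3B 17,786.28 → $17,790; Unit 2C 10,555.11 → $10,560.
Rounding difference −$10 applied to Unit 3B → $17,780.

Unit 2B: $10,220; Unit 3B: $17,780; Unit 2C: $10,560; Unit 1A: $21,000; Unit G2: $51,500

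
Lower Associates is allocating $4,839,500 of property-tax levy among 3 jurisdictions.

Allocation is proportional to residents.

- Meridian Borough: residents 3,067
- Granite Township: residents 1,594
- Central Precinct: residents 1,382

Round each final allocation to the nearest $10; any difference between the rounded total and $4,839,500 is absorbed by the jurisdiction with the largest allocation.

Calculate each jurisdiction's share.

Residents total: 6,043.
Unrounded shares: Meridian Borough 3,067/6,043 × $4,839,500 = 2,456,188.40; Granite Township 1,594/6,043 × $4,839,500 = 1,276,545.26; Central Precinct 1,382/6,043 × $4,839,500 = 1,106,766.34.
Rounded to nearest $10: Meridian Borough $2,456,190; Granite Township $1,276,550; Central Precinct $1,106,770. Sum = $4,839,510.
Difference $4,839,500 − $4,839,510 = −$10 applied to largest allocation (Meridian Borough): Meridian Borough becomes $2,456,180.

Meridian Borough: $2,456,180 · Granite Township: $1,276,550 · Central Precinct: $1,106,770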